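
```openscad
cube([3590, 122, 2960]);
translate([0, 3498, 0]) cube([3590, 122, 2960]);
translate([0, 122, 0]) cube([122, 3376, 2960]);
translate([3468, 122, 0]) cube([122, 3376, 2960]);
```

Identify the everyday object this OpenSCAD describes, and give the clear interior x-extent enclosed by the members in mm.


A house (or room) frame. The interior width is 3346 mm.

Four 2960 mm walls enclosing a rectangle with no floor or roof — a room or house frame. Outside width is 3590 mm and wall thickness is 122 mm, so the interior width is 3590 − 2 × 122 = 3346 mm.


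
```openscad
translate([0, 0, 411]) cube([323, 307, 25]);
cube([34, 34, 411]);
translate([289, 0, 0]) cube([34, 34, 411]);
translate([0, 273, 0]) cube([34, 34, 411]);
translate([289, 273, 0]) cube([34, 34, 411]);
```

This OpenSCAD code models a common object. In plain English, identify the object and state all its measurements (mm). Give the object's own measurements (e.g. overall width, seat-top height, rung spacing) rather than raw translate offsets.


A four-legged stool. The seat is a 323×307×25 mm slab whose top surface is at z = 436 mm; four square legs, each 34×34 mm in cross-section, run from the floor (z = 0) to the underside of the seat, each flush with a corner of the seat.


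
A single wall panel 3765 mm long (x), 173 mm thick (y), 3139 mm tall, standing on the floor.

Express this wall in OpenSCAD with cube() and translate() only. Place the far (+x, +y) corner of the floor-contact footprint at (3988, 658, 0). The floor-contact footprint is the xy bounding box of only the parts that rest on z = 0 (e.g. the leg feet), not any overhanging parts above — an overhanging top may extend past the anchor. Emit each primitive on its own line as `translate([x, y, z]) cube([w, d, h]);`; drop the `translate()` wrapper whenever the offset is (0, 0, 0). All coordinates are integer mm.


translate([223, 485, 0]) cube([3765, 173, 3139]);


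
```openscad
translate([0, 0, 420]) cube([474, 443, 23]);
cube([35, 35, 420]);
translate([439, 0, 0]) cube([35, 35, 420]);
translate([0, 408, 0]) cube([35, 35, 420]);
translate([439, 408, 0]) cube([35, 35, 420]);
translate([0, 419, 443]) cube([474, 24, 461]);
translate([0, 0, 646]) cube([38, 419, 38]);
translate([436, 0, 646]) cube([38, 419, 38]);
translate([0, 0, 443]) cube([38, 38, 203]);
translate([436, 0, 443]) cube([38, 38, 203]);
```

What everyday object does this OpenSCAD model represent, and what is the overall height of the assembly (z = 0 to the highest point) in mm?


A chair. The overall height is 904 mm.

A slab on four corner posts with a tall panel at the back — a chair. The seat slab sits at z = 420 with thickness 23, and the 461 mm backrest starts at the seat top, so the overall height is 420 + 23 + 461 = 904 mm.


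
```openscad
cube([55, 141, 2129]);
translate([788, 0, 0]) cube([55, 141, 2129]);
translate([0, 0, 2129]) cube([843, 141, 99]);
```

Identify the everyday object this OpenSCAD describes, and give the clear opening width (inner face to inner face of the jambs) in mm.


A door frame. The clear opening width is 733 mm.

Two 2129 mm tall posts with a header on top — a door frame. The left jamb is 55 mm wide at x = 0; the right jamb starts at x = 788. The clear opening is 788 − 55 = 733 mm.


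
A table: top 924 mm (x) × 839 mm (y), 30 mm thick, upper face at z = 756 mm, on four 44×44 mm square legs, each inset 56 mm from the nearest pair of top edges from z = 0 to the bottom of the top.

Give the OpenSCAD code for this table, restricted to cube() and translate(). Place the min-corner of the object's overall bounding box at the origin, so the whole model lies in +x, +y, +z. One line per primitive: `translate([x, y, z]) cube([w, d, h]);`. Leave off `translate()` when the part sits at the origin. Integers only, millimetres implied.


// leg_h = 756 - 30 = 726
translate([0, 0, 726]) cube([924, 839, 30]);
translate([56, 56, 0]) cube([44, 44, 726]);
translate([824, 56, 0]) cube([44, 44, 726]);
translate([56, 739, 0]) cube([44, 44, 726]);
translate([824, 739, 0]) cube([44, 44, 726]);


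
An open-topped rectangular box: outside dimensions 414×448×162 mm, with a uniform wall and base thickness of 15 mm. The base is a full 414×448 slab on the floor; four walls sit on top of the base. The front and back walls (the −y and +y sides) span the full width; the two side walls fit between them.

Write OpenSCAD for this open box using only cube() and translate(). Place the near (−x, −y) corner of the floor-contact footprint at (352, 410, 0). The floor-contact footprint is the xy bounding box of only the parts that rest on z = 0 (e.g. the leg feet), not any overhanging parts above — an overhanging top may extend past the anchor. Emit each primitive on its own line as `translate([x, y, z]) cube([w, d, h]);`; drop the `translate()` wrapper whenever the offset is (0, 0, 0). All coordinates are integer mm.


translate([352, 410, 0]) cube([414, 448, 15]);
translate([352, 410, 15]) cube([414, 15, 147]);
translate([352, 843, 15]) cube([414, 15, 147]);
translate([352, 425, 15]) cube([15, 418, 147]);
translate([751, 425, 15]) cube([15, 418, 147]);


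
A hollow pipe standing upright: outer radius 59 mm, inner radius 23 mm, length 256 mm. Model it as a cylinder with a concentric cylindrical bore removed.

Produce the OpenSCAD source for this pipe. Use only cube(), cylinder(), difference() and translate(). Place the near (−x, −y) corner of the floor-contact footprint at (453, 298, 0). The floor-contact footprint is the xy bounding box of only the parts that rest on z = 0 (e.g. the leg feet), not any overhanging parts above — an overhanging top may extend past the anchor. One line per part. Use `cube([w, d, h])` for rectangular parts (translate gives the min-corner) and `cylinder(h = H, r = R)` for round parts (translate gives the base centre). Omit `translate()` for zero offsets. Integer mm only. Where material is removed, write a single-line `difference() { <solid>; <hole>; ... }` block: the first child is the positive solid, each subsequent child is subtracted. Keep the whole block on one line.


difference() { translate([512, 357, 0]) cylinder(h = 256, r = 59); translate([512, 357, 0]) cylinder(h = 256, r = 23); }


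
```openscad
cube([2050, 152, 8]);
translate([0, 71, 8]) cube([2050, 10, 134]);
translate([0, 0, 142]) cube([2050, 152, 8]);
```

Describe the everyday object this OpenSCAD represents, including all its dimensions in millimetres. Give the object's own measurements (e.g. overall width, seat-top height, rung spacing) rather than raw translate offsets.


An I-beam lying along x, 2050 mm long. Overall section height 150 mm. Two flanges 152 mm wide (y) and 8 mm thick, one on the floor and one at the top; a web 10 mm thick runs between them, centred on the flange width.


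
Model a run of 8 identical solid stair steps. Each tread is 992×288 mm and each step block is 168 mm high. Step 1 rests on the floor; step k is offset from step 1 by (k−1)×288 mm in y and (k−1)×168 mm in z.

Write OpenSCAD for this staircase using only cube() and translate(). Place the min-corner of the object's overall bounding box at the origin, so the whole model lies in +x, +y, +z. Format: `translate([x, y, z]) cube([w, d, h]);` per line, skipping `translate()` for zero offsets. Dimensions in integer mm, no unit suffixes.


cube([992, 288, 168]);
translate([0, 288, 168]) cube([992, 288, 168]);
translate([0, 576, 336]) cube([992, 288, 168]);
translate([0, 864, 504]) cube([992, 288, 168]);
translate([0, 1152, 672]) cube([992, 288, 168]);
translate([0, 1440, 840]) cube([992, 288, 168]);
translate([0, 1728, 1008]) cube([992, 288, 168]);
translate([0, 2016, 1176]) cube([992, 288, 168]);


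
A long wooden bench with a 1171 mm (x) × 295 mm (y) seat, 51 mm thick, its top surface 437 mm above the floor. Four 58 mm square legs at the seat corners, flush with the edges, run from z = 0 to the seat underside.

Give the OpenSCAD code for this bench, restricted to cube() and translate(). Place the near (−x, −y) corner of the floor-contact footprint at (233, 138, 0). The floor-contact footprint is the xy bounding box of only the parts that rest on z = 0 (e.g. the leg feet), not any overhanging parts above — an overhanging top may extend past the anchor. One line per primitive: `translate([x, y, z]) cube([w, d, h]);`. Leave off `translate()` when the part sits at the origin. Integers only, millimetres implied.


translate([233, 138, 386]) cube([1171, 295, 51]);
translate([233, 138, 0]) cube([58, 58, 386]);
translate([233, 375, 0]) cube([58, 58, 386]);
translate([1346, 138, 0]) cube([58, 58, 386]);
translate([1346, 375, 0]) cube([58, 58, 386]);


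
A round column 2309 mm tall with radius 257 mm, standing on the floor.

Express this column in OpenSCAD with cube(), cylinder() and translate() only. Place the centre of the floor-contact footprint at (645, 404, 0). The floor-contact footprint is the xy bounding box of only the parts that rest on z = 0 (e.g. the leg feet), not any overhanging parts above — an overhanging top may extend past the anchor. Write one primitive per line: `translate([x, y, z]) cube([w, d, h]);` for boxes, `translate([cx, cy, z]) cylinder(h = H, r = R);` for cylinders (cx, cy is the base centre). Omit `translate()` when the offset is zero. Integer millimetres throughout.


translate([645, 404, 0]) cylinder(h = 2309, r = 257);


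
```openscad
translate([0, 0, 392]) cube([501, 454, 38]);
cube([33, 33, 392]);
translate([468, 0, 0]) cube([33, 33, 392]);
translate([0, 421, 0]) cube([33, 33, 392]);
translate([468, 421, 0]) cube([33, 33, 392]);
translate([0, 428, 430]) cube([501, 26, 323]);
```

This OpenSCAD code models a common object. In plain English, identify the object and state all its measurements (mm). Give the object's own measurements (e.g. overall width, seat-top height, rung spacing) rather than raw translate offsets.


A chair. The seat is a 501×454×38 mm slab with its top at z = 430 mm, on four 33×33 mm corner legs (flush with the seat edges, standing on z = 0). A flat backrest 26 mm thick, 323 mm tall, spans the full seat width and rises from the seat top along its +y edge, rear face flush with the rear of the seat.


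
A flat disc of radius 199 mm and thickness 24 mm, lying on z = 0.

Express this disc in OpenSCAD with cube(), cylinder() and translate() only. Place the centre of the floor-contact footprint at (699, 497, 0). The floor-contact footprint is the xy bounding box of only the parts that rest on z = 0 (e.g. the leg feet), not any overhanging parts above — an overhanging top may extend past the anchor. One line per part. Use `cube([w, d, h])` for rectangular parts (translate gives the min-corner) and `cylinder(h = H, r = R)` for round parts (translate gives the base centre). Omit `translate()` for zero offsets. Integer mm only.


translate([699, 497, 0]) cylinder(h = 24, r = 199);


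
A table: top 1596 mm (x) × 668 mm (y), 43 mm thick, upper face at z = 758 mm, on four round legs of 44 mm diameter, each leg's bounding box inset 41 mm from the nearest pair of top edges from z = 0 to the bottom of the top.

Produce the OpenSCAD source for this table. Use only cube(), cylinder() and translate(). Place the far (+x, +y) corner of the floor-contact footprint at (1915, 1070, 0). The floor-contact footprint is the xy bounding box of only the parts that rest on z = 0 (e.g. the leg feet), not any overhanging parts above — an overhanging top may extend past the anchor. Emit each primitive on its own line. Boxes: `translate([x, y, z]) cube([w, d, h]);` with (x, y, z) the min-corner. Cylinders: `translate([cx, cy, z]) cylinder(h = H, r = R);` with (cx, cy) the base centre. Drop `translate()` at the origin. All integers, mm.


// leg_h = 758 - 43 = 715
translate([360, 443, 715]) cube([1596, 668, 43]);
translate([423, 506, 0]) cylinder(h = 715, r = 22);
translate([1893, 506, 0]) cylinder(h = 715, r = 22);
translate([423, 1048, 0]) cylinder(h = 715, r = 22);
translate([1893, 1048, 0]) cylinder(h = 715, r = 22);


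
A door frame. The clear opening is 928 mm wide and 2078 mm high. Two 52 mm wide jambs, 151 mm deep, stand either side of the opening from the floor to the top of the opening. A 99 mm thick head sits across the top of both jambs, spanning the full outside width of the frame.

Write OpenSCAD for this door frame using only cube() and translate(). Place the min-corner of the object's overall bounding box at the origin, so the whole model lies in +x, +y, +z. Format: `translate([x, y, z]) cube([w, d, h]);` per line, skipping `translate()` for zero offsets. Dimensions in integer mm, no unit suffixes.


cube([52, 151, 2078]);
translate([980, 0, 0]) cube([52, 151, 2078]);
translate([0, 0, 2078]) cube([1032, 151, 99]);


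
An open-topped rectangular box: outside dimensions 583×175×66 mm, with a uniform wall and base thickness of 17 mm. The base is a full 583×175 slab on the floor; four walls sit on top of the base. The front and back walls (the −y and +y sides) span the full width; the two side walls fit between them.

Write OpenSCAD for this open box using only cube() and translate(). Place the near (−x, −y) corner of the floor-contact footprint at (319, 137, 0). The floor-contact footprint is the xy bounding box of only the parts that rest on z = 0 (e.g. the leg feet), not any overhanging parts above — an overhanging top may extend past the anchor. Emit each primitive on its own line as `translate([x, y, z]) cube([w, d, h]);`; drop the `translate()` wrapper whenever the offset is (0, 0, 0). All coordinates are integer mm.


translate([319, 137, 0]) cube([583, 175, 17]);
translate([319, 137, 17]) cube([583, 17, 49]);
translate([319, 295, 17]) cube([583, 17, 49]);
translate([319, 154, 17]) cube([17, 141, 49]);
translate([885, 154, 17]) cube([17, 141, 49]);


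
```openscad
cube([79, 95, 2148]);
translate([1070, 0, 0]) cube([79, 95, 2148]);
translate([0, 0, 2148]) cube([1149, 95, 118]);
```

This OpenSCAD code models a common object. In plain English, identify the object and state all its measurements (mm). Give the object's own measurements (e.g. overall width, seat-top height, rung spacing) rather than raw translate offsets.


A door frame. The clear opening is 991 mm wide and 2148 mm high. Two 79 mm wide jambs, 95 mm deep, stand either side of the opening from the floor to the top of the opening. A 118 mm thick head sits across the top of both jambs, spanning the full outside width of the frame.


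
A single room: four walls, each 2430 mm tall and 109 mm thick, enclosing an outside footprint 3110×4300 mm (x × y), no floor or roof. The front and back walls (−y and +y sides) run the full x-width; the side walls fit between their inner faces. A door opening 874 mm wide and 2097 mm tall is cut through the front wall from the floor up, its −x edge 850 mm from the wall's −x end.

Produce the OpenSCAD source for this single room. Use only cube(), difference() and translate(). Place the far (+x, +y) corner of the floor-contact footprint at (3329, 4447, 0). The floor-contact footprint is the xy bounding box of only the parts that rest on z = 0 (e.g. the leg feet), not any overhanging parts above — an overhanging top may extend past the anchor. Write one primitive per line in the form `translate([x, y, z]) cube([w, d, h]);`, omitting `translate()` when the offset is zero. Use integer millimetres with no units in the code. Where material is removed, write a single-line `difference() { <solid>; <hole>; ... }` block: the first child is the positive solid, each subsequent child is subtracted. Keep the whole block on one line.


difference() { translate([219, 147, 0]) cube([3110, 109, 2430]); translate([1069, 147, 0]) cube([874, 109, 2097]); }
translate([219, 4338, 0]) cube([3110, 109, 2430]);
translate([219, 256, 0]) cube([109, 4082, 2430]);
translate([3220, 256, 0]) cube([109, 4082, 2430]);


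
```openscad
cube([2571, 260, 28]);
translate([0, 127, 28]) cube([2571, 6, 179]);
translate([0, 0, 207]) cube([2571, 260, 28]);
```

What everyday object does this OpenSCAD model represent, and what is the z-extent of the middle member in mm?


An I-beam. The web height is 179 mm.

Two wide flanges with a thin centred web — an I-beam. Overall 235 mm minus two 28 mm flanges gives a web of 235 − 2·28 = 179 mm.


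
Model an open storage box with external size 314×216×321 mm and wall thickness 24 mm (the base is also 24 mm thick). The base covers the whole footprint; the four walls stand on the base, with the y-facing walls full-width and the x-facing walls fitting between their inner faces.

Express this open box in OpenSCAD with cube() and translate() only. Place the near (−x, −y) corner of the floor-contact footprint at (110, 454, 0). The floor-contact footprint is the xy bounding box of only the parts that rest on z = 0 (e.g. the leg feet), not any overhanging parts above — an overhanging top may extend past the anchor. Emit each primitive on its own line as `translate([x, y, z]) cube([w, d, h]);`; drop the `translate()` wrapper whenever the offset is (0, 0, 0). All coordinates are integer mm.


translate([110, 454, 0]) cube([314, 216, 24]);
translate([110, 454, 24]) cube([314, 24, 297]);
translate([110, 646, 24]) cube([314, 24, 297]);
translate([110, 478, 24]) cube([24, 168, 297]);
translate([400, 478, 24]) cube([24, 168, 297]);


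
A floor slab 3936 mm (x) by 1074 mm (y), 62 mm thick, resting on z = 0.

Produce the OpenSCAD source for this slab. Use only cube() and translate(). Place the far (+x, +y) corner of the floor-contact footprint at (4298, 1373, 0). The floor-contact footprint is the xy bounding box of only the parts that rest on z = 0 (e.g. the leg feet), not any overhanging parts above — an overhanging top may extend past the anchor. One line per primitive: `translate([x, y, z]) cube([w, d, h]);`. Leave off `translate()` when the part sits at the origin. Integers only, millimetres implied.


translate([362, 299, 0]) cube([3936, 1074, 62]);


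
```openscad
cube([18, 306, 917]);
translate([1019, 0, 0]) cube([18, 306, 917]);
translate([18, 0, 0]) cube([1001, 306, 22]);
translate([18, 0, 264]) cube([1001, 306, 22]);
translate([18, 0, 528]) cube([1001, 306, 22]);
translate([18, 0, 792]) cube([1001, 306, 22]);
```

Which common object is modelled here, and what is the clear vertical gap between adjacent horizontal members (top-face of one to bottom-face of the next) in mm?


A bookshelf. The clear shelf gap is 242 mm.

Two tall side panels with 4 horizontal boards between them — a bookshelf. The first two shelf undersides are at z = 0 and z = 264; with shelf thickness 22, the clear gap is 264 − 0 − 22 = 242 mm.


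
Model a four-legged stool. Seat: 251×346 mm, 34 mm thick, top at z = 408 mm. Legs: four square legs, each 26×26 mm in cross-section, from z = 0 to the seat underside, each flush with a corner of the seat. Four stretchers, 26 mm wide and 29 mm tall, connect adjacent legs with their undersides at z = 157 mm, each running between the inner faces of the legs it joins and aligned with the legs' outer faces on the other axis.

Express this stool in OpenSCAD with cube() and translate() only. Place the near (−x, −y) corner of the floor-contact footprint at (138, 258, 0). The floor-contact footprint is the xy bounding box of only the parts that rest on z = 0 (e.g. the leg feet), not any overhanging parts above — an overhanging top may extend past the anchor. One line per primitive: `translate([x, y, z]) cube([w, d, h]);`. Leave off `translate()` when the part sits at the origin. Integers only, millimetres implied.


translate([138, 258, 374]) cube([251, 346, 34]);
translate([138, 258, 0]) cube([26, 26, 374]);
translate([363, 258, 0]) cube([26, 26, 374]);
translate([138, 578, 0]) cube([26, 26, 374]);
translate([363, 578, 0]) cube([26, 26, 374]);
translate([164, 258, 157]) cube([199, 26, 29]);
translate([164, 578, 157]) cube([199, 26, 29]);
translate([138, 284, 157]) cube([26, 294, 29]);
translate([363, 284, 157]) cube([26, 294, 29]);


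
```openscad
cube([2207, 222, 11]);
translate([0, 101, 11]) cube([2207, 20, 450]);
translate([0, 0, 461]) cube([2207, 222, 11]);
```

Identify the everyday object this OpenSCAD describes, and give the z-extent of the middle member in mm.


An I-beam. The web height is 450 mm.

Two wide flanges with a thin centred web — an I-beam. Overall 472 mm minus two 11 mm flanges gives a web of 472 − 2·11 = 450 mm.


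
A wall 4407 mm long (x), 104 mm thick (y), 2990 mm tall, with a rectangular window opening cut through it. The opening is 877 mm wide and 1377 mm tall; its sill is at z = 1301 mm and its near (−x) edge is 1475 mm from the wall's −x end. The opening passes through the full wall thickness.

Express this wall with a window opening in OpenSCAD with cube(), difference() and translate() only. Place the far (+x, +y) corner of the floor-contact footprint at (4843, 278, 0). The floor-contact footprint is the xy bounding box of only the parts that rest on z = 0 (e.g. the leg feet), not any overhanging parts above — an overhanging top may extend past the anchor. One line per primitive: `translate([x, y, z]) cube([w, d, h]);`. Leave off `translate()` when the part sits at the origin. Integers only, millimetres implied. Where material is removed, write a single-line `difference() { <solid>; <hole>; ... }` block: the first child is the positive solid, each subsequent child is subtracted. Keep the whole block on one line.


difference() { translate([436, 174, 0]) cube([4407, 104, 2990]); translate([1911, 174, 1301]) cube([877, 104, 1377]); }


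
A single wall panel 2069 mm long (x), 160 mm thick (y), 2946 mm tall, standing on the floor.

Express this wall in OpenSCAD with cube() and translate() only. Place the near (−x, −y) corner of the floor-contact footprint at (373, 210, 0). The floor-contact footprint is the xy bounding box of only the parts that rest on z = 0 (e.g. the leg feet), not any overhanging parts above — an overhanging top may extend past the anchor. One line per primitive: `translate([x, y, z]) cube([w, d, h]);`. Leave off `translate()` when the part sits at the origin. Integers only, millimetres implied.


translate([373, 210, 0]) cube([2069, 160, 2946]);


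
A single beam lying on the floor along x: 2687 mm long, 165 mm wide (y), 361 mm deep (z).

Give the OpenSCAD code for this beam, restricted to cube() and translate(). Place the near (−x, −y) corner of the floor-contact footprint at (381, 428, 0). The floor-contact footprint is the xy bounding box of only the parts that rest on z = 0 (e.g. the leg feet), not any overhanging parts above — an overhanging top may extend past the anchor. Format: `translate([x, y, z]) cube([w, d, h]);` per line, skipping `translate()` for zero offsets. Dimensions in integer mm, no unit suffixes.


translate([381, 428, 0]) cube([2687, 165, 361]);


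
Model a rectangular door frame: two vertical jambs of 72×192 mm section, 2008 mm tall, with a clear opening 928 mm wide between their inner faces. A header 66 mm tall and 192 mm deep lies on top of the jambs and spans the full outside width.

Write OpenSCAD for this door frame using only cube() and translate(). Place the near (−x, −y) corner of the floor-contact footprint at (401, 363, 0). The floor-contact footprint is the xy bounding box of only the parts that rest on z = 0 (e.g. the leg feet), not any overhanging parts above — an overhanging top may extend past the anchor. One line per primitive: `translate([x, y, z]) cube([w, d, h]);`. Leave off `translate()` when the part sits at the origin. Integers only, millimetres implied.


translate([401, 363, 0]) cube([72, 192, 2008]);
translate([1401, 363, 0]) cube([72, 192, 2008]);
translate([401, 363, 2008]) cube([1072, 192, 66]);


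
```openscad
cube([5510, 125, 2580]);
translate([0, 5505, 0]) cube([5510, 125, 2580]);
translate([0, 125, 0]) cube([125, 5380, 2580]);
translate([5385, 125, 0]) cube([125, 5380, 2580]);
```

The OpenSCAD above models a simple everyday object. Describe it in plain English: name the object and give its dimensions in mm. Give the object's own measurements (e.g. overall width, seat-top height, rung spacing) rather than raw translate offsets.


The wall frame of a small rectangular building: four walls, each 2580 mm tall and 125 mm thick, enclosing a footprint 5510 mm (x) by 5630 mm (y) outside-to-outside, with no floor or roof. The front and back walls (the −y and +y sides) span the full width; the two side walls fit between them.


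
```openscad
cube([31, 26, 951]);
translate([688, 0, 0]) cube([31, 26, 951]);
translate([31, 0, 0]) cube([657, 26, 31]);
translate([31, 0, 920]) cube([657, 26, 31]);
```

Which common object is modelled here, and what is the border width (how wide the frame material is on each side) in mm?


A picture frame. The border width is 31 mm.

Four thin pieces enclosing a rectangular opening — a picture frame. The two full-height stiles are 951 mm tall; the top rail sits at z = 920 and is 31 mm tall, so the border above the opening is 951 − 920 = 31 mm, matching the stile x-width.


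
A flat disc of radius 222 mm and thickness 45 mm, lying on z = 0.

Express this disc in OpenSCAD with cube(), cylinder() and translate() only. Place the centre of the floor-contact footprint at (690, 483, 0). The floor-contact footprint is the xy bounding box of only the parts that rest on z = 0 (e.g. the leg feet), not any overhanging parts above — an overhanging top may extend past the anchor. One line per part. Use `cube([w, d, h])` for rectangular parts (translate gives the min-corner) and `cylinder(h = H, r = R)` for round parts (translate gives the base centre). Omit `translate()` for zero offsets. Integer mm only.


translate([690, 483, 0]) cylinder(h = 45, r = 222);


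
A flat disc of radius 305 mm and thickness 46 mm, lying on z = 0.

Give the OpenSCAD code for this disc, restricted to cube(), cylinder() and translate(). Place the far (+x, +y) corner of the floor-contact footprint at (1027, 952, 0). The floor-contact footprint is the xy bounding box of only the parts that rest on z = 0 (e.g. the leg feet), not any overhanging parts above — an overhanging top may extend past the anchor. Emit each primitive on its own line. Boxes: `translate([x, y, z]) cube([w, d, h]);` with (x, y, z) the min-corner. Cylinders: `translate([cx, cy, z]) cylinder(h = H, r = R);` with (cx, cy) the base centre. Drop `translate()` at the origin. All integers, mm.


translate([722, 647, 0]) cylinder(h = 46, r = 305);


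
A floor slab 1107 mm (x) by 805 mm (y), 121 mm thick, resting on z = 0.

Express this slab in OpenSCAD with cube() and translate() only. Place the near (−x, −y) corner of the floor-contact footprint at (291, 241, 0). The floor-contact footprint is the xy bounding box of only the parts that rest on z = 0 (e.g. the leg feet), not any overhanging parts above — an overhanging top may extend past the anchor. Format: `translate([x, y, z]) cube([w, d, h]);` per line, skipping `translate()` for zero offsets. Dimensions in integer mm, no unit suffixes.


translate([291, 241, 0]) cube([1107, 805, 121]);


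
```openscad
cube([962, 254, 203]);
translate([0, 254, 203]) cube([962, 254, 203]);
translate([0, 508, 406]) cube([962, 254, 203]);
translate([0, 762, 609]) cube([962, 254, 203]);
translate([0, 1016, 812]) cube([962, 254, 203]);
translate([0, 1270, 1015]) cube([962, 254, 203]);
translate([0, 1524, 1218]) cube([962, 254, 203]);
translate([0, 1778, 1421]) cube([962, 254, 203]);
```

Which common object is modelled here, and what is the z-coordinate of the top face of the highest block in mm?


A staircase. The total rise is 1624 mm.

8 identical blocks, each offset up and back from the previous — a staircase. Each step is 203 mm tall and there are 8 of them, so the total rise is 8 × 203 = 1624 mm.


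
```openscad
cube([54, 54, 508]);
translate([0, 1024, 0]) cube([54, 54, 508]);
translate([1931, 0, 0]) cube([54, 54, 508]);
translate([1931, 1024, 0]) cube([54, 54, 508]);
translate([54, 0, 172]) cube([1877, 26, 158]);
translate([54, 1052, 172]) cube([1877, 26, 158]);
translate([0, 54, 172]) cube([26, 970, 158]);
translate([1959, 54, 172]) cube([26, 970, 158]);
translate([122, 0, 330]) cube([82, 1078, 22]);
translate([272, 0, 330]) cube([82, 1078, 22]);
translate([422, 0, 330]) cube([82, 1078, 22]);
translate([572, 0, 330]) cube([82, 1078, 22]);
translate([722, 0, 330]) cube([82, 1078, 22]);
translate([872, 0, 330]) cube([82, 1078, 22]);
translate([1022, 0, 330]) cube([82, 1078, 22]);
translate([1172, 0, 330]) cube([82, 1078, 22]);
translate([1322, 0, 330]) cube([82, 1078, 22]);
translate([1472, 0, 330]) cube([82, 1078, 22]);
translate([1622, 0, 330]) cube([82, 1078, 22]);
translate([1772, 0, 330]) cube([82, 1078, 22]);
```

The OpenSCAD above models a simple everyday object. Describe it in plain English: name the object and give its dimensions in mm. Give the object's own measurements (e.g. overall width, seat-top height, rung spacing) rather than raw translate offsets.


A bed frame 1985 mm long (x) by 1078 mm wide (y). Four 54×54 mm corner posts, 508 mm tall, at the corners of the footprint. Four rails of 26 mm thickness and 158 mm height run between adjacent posts with their undersides at z = 172 mm, their outer faces flush with the outside of the frame (the two x-running rails run between the posts' inner faces; the two y-running rails run between the posts' inner faces). 12 slats, each 82 mm wide (x) and 22 mm thick, lie across the top of the two x-running rails, running the full 1078 mm width of the frame in y; along x they sit between the end posts with a 68 mm gap after the −x posts and between neighbouring slats, leaving 77 mm before the +x posts.


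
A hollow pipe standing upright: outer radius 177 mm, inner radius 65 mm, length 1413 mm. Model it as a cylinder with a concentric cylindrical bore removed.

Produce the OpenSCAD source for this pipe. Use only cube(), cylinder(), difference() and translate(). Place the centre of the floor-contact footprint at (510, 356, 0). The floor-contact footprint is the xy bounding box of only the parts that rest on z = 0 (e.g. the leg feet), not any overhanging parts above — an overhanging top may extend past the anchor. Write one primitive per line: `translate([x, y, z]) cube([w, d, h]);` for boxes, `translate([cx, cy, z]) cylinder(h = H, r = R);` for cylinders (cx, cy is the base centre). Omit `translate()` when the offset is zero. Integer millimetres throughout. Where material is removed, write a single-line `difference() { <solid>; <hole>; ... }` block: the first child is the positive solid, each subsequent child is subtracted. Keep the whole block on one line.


difference() { translate([510, 356, 0]) cylinder(h = 1413, r = 177); translate([510, 356, 0]) cylinder(h = 1413, r = 65); }


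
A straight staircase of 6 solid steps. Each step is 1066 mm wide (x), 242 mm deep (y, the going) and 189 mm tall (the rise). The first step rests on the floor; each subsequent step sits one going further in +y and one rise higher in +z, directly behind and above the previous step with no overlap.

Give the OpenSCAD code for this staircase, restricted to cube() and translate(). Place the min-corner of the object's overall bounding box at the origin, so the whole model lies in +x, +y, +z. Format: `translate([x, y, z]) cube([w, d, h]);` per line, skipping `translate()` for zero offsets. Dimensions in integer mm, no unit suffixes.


cube([1066, 242, 189]);
translate([0, 242, 189]) cube([1066, 242, 189]);
translate([0, 484, 378]) cube([1066, 242, 189]);
translate([0, 726, 567]) cube([1066, 242, 189]);
translate([0, 968, 756]) cube([1066, 242, 189]);
translate([0, 1210, 945]) cube([1066, 242, 189]);


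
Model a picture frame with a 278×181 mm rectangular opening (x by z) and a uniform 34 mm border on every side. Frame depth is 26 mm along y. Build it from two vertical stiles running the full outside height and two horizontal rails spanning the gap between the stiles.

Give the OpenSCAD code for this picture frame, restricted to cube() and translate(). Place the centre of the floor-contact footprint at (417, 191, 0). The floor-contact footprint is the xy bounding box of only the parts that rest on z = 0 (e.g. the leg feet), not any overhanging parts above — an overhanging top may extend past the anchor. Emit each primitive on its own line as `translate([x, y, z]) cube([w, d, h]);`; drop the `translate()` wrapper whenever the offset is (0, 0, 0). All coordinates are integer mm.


translate([244, 178, 0]) cube([34, 26, 249]);
translate([556, 178, 0]) cube([34, 26, 249]);
translate([278, 178, 0]) cube([278, 26, 34]);
translate([278, 178, 215]) cube([278, 26, 34]);


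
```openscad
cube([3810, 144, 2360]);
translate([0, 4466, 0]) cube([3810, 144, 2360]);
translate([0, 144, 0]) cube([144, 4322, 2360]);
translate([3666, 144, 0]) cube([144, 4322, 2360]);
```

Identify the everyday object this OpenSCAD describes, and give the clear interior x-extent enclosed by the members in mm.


A house (or room) frame. The interior width is 3522 mm.

Four 2360 mm walls enclosing a rectangle with no floor or roof — a room or house frame. Outside width is 3810 mm and wall thickness is 144 mm, so the interior width is 3810 − 2 × 144 = 3522 mm.


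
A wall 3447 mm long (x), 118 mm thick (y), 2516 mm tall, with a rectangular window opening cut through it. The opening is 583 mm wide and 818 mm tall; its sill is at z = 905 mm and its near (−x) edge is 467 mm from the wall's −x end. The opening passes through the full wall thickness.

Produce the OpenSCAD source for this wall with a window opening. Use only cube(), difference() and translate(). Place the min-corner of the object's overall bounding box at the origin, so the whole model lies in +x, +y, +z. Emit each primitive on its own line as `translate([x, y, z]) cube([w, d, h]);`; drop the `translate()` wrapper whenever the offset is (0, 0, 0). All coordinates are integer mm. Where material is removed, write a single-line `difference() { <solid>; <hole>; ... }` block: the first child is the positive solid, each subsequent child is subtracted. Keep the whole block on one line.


difference() { cube([3447, 118, 2516]); translate([467, 0, 905]) cube([583, 118, 818]); }


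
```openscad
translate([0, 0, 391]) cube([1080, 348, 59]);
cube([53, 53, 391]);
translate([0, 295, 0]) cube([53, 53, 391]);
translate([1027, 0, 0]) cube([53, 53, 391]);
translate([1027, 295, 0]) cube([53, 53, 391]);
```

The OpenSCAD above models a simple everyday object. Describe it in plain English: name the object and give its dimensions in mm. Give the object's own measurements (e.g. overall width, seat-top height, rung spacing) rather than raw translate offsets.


A bench: a 1080×348 mm seat slab, 59 mm thick, top at z = 450 mm, on four 53×53 mm square legs flush with the seat corners and standing on z = 0.


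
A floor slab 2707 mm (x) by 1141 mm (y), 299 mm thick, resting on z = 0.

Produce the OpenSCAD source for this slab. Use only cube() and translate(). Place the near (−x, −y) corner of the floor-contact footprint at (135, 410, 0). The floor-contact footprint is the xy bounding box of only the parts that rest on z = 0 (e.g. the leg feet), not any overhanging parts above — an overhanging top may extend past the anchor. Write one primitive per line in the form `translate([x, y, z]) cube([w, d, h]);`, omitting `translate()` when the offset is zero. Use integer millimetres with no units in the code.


translate([135, 410, 0]) cube([2707, 1141, 299]);


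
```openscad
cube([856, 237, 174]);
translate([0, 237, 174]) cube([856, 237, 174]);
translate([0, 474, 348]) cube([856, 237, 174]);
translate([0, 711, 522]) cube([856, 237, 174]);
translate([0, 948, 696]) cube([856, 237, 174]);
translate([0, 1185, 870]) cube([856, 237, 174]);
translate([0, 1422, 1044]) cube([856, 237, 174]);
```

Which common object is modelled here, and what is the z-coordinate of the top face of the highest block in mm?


A staircase. The total rise is 1218 mm.

7 identical blocks, each offset up and back from the previous — a staircase. Each step is 174 mm tall and there are 7 of them, so the total rise is 7 × 174 = 1218 mm.


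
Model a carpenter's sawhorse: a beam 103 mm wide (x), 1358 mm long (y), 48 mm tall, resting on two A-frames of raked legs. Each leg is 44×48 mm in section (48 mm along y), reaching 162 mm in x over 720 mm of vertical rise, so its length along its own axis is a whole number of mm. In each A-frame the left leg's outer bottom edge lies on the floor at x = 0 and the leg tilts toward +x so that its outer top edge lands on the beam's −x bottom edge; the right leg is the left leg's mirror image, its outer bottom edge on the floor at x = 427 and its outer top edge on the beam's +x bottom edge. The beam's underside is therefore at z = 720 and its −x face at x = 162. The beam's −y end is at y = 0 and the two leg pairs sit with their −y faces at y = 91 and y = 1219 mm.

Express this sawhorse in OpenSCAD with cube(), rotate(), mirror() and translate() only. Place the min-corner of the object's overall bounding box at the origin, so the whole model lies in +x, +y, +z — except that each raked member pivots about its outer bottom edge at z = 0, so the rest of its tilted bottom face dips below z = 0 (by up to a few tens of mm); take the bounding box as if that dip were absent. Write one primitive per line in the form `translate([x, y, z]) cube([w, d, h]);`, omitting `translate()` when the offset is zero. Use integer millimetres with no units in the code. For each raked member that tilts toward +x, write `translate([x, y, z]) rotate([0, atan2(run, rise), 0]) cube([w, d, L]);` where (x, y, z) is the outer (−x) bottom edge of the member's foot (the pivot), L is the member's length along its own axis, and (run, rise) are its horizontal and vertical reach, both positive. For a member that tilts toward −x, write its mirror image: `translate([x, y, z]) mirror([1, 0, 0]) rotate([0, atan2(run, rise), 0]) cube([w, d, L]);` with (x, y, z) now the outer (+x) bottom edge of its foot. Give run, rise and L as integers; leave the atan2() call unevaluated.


translate([162, 0, 720]) cube([103, 1358, 48]);
translate([0, 91, 0]) rotate([0, atan2(162, 720), 0]) cube([44, 48, 738]);
translate([427, 91, 0]) mirror([1, 0, 0]) rotate([0, atan2(162, 720), 0]) cube([44, 48, 738]);
translate([0, 1219, 0]) rotate([0, atan2(162, 720), 0]) cube([44, 48, 738]);
translate([427, 1219, 0]) mirror([1, 0, 0]) rotate([0, atan2(162, 720), 0]) cube([44, 48, 738]);


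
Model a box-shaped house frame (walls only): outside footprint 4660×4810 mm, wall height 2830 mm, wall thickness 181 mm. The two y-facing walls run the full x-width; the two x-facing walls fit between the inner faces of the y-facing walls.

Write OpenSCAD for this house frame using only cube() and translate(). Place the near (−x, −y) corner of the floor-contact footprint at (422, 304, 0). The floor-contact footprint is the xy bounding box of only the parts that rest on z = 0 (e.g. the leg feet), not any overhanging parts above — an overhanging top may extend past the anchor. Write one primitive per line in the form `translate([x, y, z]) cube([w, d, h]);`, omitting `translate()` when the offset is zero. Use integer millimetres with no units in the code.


translate([422, 304, 0]) cube([4660, 181, 2830]);
translate([422, 4933, 0]) cube([4660, 181, 2830]);
translate([422, 485, 0]) cube([181, 4448, 2830]);
translate([4901, 485, 0]) cube([181, 4448, 2830]);


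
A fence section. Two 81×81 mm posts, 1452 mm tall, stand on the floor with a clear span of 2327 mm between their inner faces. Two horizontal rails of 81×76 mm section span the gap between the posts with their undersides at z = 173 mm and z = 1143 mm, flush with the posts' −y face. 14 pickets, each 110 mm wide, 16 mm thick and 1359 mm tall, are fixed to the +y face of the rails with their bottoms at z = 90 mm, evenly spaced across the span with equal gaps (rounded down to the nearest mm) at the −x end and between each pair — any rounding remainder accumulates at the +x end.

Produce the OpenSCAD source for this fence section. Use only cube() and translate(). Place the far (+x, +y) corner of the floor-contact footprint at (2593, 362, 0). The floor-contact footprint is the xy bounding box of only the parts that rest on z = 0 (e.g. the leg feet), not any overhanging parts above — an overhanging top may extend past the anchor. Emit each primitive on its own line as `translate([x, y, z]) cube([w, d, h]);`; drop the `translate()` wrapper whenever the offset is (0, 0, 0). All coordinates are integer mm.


translate([104, 281, 0]) cube([81, 81, 1452]);
translate([2512, 281, 0]) cube([81, 81, 1452]);
translate([185, 281, 173]) cube([2327, 81, 76]);
translate([185, 281, 1143]) cube([2327, 81, 76]);
translate([237, 362, 90]) cube([110, 16, 1359]);
translate([399, 362, 90]) cube([110, 16, 1359]);
translate([561, 362, 90]) cube([110, 16, 1359]);
translate([723, 362, 90]) cube([110, 16, 1359]);
translate([885, 362, 90]) cube([110, 16, 1359]);
translate([1047, 362, 90]) cube([110, 16, 1359]);
translate([1209, 362, 90]) cube([110, 16, 1359]);
translate([1371, 362, 90]) cube([110, 16, 1359]);
translate([1533, 362, 90]) cube([110, 16, 1359]);
translate([1695, 362, 90]) cube([110, 16, 1359]);
translate([1857, 362, 90]) cube([110, 16, 1359]);
translate([2019, 362, 90]) cube([110, 16, 1359]);
translate([2181, 362, 90]) cube([110, 16, 1359]);
translate([2343, 362, 90]) cube([110, 16, 1359]);
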